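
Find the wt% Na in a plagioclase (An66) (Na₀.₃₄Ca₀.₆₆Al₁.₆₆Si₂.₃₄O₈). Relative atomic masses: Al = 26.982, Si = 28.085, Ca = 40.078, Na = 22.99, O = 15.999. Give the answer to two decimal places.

2.87 wt%

Formula mass = 0.34×22.99 + 0.66×40.078 + 1.66×26.982 + 2.34×28.085 + 8×15.999 = 272.769 g/mol, of which 7.817 g is Na.
So Na makes up 7.817/272.769 = 0.0287 of the mass, i.e. 2.87%.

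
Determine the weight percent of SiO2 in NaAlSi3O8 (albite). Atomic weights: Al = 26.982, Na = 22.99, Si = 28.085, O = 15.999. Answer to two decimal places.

M(NaAlSi3O8) = 262.219 g/mol; M(SiO2) = 60.083 g/mol.
Moles SiO2 per formula unit = 3 Si ÷ 1 = 3.0000.
SiO2 fraction = (3.0000 × 60.083) / 262.219 = 180.249/262.219 = 0.6874.

68.74 wt%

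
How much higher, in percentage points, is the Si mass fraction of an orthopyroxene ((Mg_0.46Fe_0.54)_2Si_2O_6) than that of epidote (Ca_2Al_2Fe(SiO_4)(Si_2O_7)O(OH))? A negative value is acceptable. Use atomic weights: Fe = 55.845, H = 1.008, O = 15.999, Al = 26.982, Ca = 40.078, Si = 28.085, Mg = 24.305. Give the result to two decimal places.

Si in (Mg_0.46Fe_0.54)_2Si_2O_6: molar mass 234.837 g/mol; 2×28.085 = 56.170 g → 23.92 wt%.
Si in Ca_2Al_2Fe(SiO_4)(Si_2O_7)O(OH): molar mass 483.215 g/mol; 3×28.085 = 84.255 g → 17.44 wt%.
Difference = 23.92 − 17.44 = 6.48 percentage points.

6.48 percentage points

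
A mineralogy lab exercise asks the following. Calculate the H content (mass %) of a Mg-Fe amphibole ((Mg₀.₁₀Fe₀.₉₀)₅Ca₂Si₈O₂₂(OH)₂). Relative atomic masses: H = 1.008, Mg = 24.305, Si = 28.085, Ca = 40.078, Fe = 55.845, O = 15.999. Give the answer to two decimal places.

Molar mass of (Mg₀.₁₀Fe₀.₉₀)₅Ca₂Si₈O₂₂(OH)₂: 0.50·24.305 + 4.50·55.845 + 2·40.078 + 8·28.085 + 24·15.999 + 2·1.008 = 954.283 g/mol.
Mass of H per formula unit: 2 × 1.008 = 2.016 g.
Weight fraction H = 2.016 / 954.283 = 0.0021.

0.21 mass %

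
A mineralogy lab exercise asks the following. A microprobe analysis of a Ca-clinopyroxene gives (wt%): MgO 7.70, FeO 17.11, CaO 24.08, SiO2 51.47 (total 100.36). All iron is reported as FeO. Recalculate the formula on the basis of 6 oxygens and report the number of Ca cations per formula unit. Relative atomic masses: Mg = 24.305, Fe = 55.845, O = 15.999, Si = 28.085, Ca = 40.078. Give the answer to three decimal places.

1.002 Ca apfu

7.70 wt% MgO ÷ 40.304 g/mol = 0.19105 mol, giving 0.19105 Mg and 0.19105 O.
17.11 wt% FeO ÷ 71.844 g/mol = 0.23815 mol, giving 0.23815 Fe and 0.23815 O.
24.08 wt% CaO ÷ 56.077 g/mol = 0.42941 mol, giving 0.42941 Ca and 0.42941 O.
51.47 wt% SiO2 ÷ 60.083 g/mol = 0.85665 mol, giving 0.85665 Si and 1.71330 O.
Oxygen sums to 2.57191; scaling by 6/2.57191 = 2.33290 puts the formula on 6 O.
Ca: 0.42941 × 2.33290 = 1.002 atoms per formula unit.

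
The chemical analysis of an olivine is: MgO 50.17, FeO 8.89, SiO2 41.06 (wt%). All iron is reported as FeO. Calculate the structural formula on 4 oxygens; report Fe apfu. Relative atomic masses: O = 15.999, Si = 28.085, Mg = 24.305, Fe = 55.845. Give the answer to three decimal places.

MgO (M=40.304): mol = 1.24479; Mg = 1.24479, O = 1.24479.
FeO (M=71.844): mol = 0.12374; Fe = 0.12374, O = 0.12374.
SiO2 (M=60.083): mol = 0.68339; Si = 0.68339, O = 1.36678.
ΣO = 2.73531; factor = 4/ΣO = 1.46236.
Fe apfu = 0.12374 × 1.46236 = 0.181.

0.181 Fe apfu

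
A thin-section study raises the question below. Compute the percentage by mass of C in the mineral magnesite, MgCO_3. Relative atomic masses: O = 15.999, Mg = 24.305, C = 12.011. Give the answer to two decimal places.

Formula mass = 1×24.305 + 1×12.011 + 3×15.999 = 84.313 g/mol, of which 12.011 g is C.
So C makes up 12.011/84.313 = 0.1425 of the mass, i.e. 14.25%.

14.25 wt%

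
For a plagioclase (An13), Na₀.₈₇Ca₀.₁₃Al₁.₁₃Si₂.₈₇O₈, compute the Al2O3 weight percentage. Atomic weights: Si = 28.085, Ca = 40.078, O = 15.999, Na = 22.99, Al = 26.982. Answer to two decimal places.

21.80 wt%

Molar mass of Na₀.₈₇Ca₀.₁₃Al₁.₁₃Si₂.₈₇O₈ = 0.87·22.99 + 0.13·40.078 + 1.13·26.982 + 2.87·28.085 + 8·15.999 = 264.297 g/mol.
Each formula unit contains 1.13 Al, equivalent to 1.13/2 = 0.5650 mol Al2O3.
M(Al2O3) = 2×26.982 + 3×15.999 = 101.961 g/mol.
Mass of Al2O3 per formula unit = 0.5650 × 101.961 = 57.608 g.
Al2O3 wt% = 57.608 / 264.297 × 100 = 21.80%.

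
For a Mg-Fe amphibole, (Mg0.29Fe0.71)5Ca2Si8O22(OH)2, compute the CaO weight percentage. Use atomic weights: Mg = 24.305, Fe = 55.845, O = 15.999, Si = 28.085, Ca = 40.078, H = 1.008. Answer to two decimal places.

12.13 wt%

Molar mass of (Mg0.29Fe0.71)5Ca2Si8O22(OH)2 = 1.45*24.305 + 3.55*55.845 + 2*40.078 + 8*28.085 + 24*15.999 + 2*1.008 = 924.320 g/mol.
Each formula unit contains 2 Ca, equivalent to 2/1 = 2.0000 mol CaO.
M(CaO) = 1×40.078 + 1×15.999 = 56.077 g/mol.
Mass of CaO per formula unit = 2.0000 × 56.077 = 112.154 g.
CaO wt% = 112.154 / 924.320 × 100 = 12.13%.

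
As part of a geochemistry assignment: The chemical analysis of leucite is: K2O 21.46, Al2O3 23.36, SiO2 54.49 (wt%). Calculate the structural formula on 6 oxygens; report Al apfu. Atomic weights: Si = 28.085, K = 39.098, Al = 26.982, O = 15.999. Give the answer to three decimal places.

K2O: 21.46/94.195 = 0.22783 mol → 0.45566 mol K, 0.22783 mol O.
Al2O3: 23.36/101.961 = 0.22911 mol → 0.45822 mol Al, 0.68733 mol O.
SiO2: 54.49/60.083 = 0.90691 mol → 0.90691 mol Si, 1.81382 mol O.
Total oxygen = 2.72898 mol. Normalization factor = 6/2.72898 = 2.19862.
Al per 6 O = 0.45822 × 2.19862 = 1.007.

1.007 Al apfu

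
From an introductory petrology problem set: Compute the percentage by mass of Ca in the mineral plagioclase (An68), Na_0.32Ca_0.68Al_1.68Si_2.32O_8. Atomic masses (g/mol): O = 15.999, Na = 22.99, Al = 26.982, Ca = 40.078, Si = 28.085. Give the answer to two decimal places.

9.98 mass %

M(Na_0.32Ca_0.68Al_1.68Si_2.32O_8) = 273.089 g/mol.
Ca contributes 0.68 × 40.078 = 27.253 g per mole.
27.253/273.089 = 0.0998 → 9.98%.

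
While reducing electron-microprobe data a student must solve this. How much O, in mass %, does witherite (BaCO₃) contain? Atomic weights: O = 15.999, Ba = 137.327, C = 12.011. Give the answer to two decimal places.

Formula mass = 1×137.327 + 1×12.011 + 3×15.999 = 197.335 g/mol, of which 47.997 g is O.
So O makes up 47.997/197.335 = 0.2432 of the mass, i.e. 24.32%.

24.32 mass %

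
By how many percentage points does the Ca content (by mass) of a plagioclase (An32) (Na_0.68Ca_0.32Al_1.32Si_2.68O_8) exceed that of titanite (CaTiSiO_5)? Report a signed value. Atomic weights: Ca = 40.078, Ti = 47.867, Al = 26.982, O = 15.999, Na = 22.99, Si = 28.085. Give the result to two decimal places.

-15.65 percentage points

M(Na_0.68Ca_0.32Al_1.32Si_2.68O_8) = 267.334 g/mol, so wt% Ca = 12.825/267.334 × 100 = 4.80%.
M(CaTiSiO_5) = 196.025 g/mol, so wt% Ca = 40.078/196.025 × 100 = 20.45%.
4.80 − 20.45 = -15.65 pp.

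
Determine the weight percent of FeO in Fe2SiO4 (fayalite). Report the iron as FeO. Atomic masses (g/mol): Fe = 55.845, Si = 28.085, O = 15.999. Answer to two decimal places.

70.51 wt%

Molar mass of Fe2SiO4 = 2*55.845 + 1*28.085 + 4*15.999 = 203.771 g/mol.
Each formula unit contains 2 Fe, equivalent to 2/1 = 2.0000 mol FeO.
M(FeO) = 1×55.845 + 1×15.999 = 71.844 g/mol.
Mass of FeO per formula unit = 2.0000 × 71.844 = 143.688 g.
FeO wt% = 143.688 / 203.771 × 100 = 70.51%.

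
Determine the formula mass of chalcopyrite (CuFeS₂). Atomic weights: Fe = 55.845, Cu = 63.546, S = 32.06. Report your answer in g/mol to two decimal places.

The formula mass is the sum 1·63.546 + 1·55.845 + 2·32.06.

183.51 g/mol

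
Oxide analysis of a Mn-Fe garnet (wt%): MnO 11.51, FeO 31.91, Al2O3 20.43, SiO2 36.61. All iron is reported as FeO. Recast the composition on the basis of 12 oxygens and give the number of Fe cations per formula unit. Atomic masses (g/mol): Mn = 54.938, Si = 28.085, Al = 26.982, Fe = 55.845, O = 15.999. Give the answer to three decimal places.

MnO: 11.51/70.937 = 0.16226 mol → 0.16226 mol Mn, 0.16226 mol O.
FeO: 31.91/71.844 = 0.44416 mol → 0.44416 mol Fe, 0.44416 mol O.
Al2O3: 20.43/101.961 = 0.20037 mol → 0.40074 mol Al, 0.60111 mol O.
SiO2: 36.61/60.083 = 0.60932 mol → 0.60932 mol Si, 1.21864 mol O.
Total oxygen = 2.42617 mol. Normalization factor = 12/2.42617 = 4.94607.
Fe per 12 O = 0.44416 × 4.94607 = 2.197.

2.197 Fe apfu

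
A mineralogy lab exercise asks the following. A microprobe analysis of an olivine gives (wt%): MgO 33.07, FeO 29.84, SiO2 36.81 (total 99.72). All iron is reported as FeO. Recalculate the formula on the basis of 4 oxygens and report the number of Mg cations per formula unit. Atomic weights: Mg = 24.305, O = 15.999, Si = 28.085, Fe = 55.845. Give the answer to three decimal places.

33.07 wt% MgO ÷ 40.304 g/mol = 0.82051 mol, giving 0.82051 Mg and 0.82051 O.
29.84 wt% FeO ÷ 71.844 g/mol = 0.41534 mol, giving 0.41534 Fe and 0.41534 O.
36.81 wt% SiO2 ÷ 60.083 g/mol = 0.61265 mol, giving 0.61265 Si and 1.22530 O.
Oxygen sums to 2.46115; scaling by 4/2.46115 = 1.62526 puts the formula on 4 O.
Mg: 0.82051 × 1.62526 = 1.334 atoms per formula unit.

1.334 Mg apfu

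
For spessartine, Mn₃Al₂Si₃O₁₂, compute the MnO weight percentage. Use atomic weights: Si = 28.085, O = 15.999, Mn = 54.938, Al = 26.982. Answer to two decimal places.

Molar mass of Mn₃Al₂Si₃O₁₂ = 3·54.938 + 2·26.982 + 3·28.085 + 12·15.999 = 495.021 g/mol.
Each formula unit contains 3 Mn, equivalent to 3/1 = 3.0000 mol MnO.
M(MnO) = 1×54.938 + 1×15.999 = 70.937 g/mol.
Mass of MnO per formula unit = 3.0000 × 70.937 = 212.811 g.
MnO wt% = 212.811 / 495.021 × 100 = 42.99%.

42.99 wt%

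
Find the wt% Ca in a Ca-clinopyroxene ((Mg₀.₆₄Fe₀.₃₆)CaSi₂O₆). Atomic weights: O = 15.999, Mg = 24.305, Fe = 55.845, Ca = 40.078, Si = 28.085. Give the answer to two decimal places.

17.59 weight percent

M((Mg₀.₆₄Fe₀.₃₆)CaSi₂O₆) = 227.901 g/mol.
Ca contributes 1 × 40.078 = 40.078 g per mole.
40.078/227.901 = 0.1759 → 17.59%.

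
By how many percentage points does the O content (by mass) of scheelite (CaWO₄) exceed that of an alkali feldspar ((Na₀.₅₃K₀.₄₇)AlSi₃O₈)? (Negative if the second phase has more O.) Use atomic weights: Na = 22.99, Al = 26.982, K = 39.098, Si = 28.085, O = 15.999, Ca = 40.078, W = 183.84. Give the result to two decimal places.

First mineral: 63.996 g O in 287.914 g formula = 22.23 wt% O.
Second mineral: 127.992 g O in 269.790 g formula = 47.44 wt% O.
22.23% − 47.44% gives a difference of -25.21 percentage points.

-25.21 percentage points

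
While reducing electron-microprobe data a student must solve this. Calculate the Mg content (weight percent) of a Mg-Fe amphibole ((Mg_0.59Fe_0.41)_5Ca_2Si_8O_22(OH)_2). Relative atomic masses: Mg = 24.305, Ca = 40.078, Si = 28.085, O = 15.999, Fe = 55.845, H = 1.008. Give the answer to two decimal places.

Molar mass of (Mg_0.59Fe_0.41)_5Ca_2Si_8O_22(OH)_2: 2.95*24.305 + 2.05*55.845 + 2*40.078 + 8*28.085 + 24*15.999 + 2*1.008 = 877.010 g/mol.
Mass of Mg per formula unit: 2.95 × 24.305 = 71.700 g.
Weight fraction Mg = 71.700 / 877.010 = 0.0818.

8.18 weight percent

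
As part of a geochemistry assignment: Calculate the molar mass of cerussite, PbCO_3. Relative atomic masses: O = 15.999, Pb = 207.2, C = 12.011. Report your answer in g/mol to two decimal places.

Pb: 1 × 207.2 = 207.2000
C: 1 × 12.011 = 12.0110
O: 3 × 15.999 = 47.9970
Summing the contributions gives the formula mass.

267.21 g/mol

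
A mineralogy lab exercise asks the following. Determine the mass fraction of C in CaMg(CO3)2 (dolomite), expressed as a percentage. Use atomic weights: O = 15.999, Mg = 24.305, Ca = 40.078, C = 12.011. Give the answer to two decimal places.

Formula mass = 1×40.078 + 1×24.305 + 2×12.011 + 6×15.999 = 184.399 g/mol, of which 24.022 g is C.
So C makes up 24.022/184.399 = 0.1303 of the mass, i.e. 13.03%.

13.03 weight percent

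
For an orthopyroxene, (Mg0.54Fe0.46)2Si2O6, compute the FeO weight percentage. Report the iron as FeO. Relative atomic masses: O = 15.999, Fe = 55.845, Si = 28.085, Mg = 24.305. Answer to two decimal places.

M((Mg0.54Fe0.46)2Si2O6) = 229.791 g/mol; M(FeO) = 71.844 g/mol.
Moles FeO per formula unit = 0.92 Fe ÷ 1 = 0.9200.
FeO fraction = (0.9200 × 71.844) / 229.791 = 66.096/229.791 = 0.2876.

28.76 wt%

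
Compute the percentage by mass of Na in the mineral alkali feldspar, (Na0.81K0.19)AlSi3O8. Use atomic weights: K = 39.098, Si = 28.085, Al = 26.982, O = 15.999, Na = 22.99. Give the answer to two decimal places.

7.02 weight percent

Molar mass of (Na0.81K0.19)AlSi3O8: 0.81×22.99 + 0.19×39.098 + 1×26.982 + 3×28.085 + 8×15.999 = 265.280 g/mol.
Mass of Na per formula unit: 0.81 × 22.99 = 18.622 g.
Weight fraction Na = 18.622 / 265.280 = 0.0702.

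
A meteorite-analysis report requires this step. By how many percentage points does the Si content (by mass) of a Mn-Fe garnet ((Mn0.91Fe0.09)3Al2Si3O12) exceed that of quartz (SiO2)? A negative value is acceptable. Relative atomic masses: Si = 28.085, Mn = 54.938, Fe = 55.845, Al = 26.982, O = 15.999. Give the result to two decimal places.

M((Mn0.91Fe0.09)3Al2Si3O12) = 495.266 g/mol, so wt% Si = 84.255/495.266 × 100 = 17.01%.
M(SiO2) = 60.083 g/mol, so wt% Si = 28.085/60.083 × 100 = 46.74%.
17.01 − 46.74 = -29.73 pp.

-29.73 percentage points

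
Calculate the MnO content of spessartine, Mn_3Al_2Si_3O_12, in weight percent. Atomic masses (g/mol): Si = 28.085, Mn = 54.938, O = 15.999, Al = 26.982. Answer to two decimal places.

42.99 wt%

Molar mass of Mn_3Al_2Si_3O_12 = 3*54.938 + 2*26.982 + 3*28.085 + 12*15.999 = 495.021 g/mol.
Each formula unit contains 3 Mn, equivalent to 3/1 = 3.0000 mol MnO.
M(MnO) = 1×54.938 + 1×15.999 = 70.937 g/mol.
Mass of MnO per formula unit = 3.0000 × 70.937 = 212.811 g.
MnO wt% = 212.811 / 495.021 × 100 = 42.99%.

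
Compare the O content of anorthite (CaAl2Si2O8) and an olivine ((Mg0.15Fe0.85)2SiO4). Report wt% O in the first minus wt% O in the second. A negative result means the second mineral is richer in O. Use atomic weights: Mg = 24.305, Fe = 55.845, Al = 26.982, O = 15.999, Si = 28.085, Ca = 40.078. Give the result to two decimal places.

O in CaAl2Si2O8: molar mass 278.204 g/mol; 8×15.999 = 127.992 g → 46.01 wt%.
O in (Mg0.15Fe0.85)2SiO4: molar mass 194.309 g/mol; 4×15.999 = 63.996 g → 32.94 wt%.
Difference = 46.01 − 32.94 = 13.07 percentage points.

13.07 percentage points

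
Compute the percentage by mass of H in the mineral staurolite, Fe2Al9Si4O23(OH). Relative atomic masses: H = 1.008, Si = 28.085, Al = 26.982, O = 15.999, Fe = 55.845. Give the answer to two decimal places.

0.12 wt%

Molar mass of Fe2Al9Si4O23(OH): 2*55.845 + 9*26.982 + 4*28.085 + 24*15.999 + 1*1.008 = 851.852 g/mol.
Mass of H per formula unit: 1 × 1.008 = 1.008 g.
Weight fraction H = 1.008 / 851.852 = 0.0012.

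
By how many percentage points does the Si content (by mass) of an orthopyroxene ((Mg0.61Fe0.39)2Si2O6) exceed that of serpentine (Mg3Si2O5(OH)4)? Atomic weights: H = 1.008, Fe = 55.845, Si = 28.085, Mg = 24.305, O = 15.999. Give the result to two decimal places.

4.65 percentage points

Si in (Mg0.61Fe0.39)2Si2O6: molar mass 225.375 g/mol; 2×28.085 = 56.170 g → 24.92 wt%.
Si in Mg3Si2O5(OH)4: molar mass 277.108 g/mol; 2×28.085 = 56.170 g → 20.27 wt%.
Difference = 24.92 − 20.27 = 4.65 percentage points.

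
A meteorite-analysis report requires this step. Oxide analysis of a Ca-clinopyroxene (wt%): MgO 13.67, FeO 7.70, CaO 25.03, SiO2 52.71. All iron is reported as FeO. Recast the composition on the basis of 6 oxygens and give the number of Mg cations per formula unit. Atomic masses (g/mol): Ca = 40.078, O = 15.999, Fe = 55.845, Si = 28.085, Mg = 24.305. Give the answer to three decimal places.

0.769 Mg apfu

MgO: 13.67/40.304 = 0.33917 mol → 0.33917 mol Mg, 0.33917 mol O.
FeO: 7.70/71.844 = 0.10718 mol → 0.10718 mol Fe, 0.10718 mol O.
CaO: 25.03/56.077 = 0.44635 mol → 0.44635 mol Ca, 0.44635 mol O.
SiO2: 52.71/60.083 = 0.87729 mol → 0.87729 mol Si, 1.75458 mol O.
Total oxygen = 2.64728 mol. Normalization factor = 6/2.64728 = 2.26648.
Mg per 6 O = 0.33917 × 2.26648 = 0.769.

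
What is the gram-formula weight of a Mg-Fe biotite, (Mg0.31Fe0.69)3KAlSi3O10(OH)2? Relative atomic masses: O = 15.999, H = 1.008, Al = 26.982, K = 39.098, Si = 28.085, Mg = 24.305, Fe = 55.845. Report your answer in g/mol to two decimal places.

482.54 g/mol

The formula mass is the sum 0.93*24.305 + 2.07*55.845 + 1*39.098 + 1*26.982 + 3*28.085 + 12*15.999 + 2*1.008.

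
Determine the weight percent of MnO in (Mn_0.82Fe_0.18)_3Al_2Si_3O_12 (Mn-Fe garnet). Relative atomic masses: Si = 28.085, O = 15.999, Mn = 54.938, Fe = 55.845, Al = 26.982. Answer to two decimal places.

Formula mass = 495.511 g/mol.
2.46 Mn → 2.4600 mol MnO per formula unit; M(MnO) = 70.937, so MnO mass = 174.505 g.
174.505/495.511 × 100 = 35.22 wt%.

35.22 wt%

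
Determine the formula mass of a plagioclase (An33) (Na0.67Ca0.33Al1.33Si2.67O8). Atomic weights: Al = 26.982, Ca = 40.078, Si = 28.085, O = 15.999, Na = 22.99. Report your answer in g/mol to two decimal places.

267.49 g/mol

The formula mass is the sum 0.67(22.99) + 0.33(40.078) + 1.33(26.982) + 2.67(28.085) + 8(15.999).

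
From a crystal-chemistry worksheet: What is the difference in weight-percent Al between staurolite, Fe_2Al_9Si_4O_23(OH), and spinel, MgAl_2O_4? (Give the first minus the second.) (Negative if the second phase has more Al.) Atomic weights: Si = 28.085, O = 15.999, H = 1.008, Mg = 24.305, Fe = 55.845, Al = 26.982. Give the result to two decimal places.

Al in Fe_2Al_9Si_4O_23(OH): molar mass 851.852 g/mol; 9×26.982 = 242.838 g → 28.51 wt%.
Al in MgAl_2O_4: molar mass 142.265 g/mol; 2×26.982 = 53.964 g → 37.93 wt%.
Difference = 28.51 − 37.93 = -9.42 percentage points.

-9.42 percentage points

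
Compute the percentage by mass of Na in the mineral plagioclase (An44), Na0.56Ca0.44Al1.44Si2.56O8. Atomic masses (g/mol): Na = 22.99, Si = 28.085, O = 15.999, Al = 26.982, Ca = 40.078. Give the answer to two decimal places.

Formula mass = 0.56×22.99 + 0.44×40.078 + 1.44×26.982 + 2.56×28.085 + 8×15.999 = 269.252 g/mol, of which 12.874 g is Na.
So Na makes up 12.874/269.252 = 0.0478 of the mass, i.e. 4.78%.

4.78 wt%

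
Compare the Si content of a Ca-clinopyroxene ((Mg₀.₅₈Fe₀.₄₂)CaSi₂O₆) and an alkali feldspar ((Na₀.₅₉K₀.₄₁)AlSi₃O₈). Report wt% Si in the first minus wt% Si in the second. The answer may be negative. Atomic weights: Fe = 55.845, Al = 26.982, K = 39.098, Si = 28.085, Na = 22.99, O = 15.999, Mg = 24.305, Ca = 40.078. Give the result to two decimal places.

-6.90 percentage points

First mineral: 56.170 g Si in 229.794 g formula = 24.44 wt% Si.
Second mineral: 84.255 g Si in 268.823 g formula = 31.34 wt% Si.
24.44% − 31.34% gives a difference of -6.90 percentage points.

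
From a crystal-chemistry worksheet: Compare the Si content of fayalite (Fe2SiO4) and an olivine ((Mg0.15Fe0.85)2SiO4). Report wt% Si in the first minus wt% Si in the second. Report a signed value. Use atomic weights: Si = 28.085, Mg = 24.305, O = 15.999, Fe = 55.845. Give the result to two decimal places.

M(Fe2SiO4) = 203.771 g/mol, so wt% Si = 28.085/203.771 × 100 = 13.78%.
M((Mg0.15Fe0.85)2SiO4) = 194.309 g/mol, so wt% Si = 28.085/194.309 × 100 = 14.45%.
13.78 − 14.45 = -0.67 pp.

-0.67 percentage points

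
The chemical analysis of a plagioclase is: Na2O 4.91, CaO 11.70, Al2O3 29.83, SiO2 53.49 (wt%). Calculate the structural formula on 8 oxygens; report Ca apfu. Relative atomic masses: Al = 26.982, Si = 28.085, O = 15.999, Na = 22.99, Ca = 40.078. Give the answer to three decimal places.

Na2O (M=61.979): mol = 0.07922; Na = 0.15844, O = 0.07922.
CaO (M=56.077): mol = 0.20864; Ca = 0.20864, O = 0.20864.
Al2O3 (M=101.961): mol = 0.29256; Al = 0.58512, O = 0.87768.
SiO2 (M=60.083): mol = 0.89027; Si = 0.89027, O = 1.78054.
ΣO = 2.94608; factor = 8/ΣO = 2.71547.
Ca apfu = 0.20864 × 2.71547 = 0.567.

0.567 Ca apfu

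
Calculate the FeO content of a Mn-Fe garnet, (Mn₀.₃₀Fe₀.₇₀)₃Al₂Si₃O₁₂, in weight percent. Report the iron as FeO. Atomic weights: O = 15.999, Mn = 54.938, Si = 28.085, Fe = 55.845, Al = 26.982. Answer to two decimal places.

M((Mn₀.₃₀Fe₀.₇₀)₃Al₂Si₃O₁₂) = 496.926 g/mol; M(FeO) = 71.844 g/mol.
Moles FeO per formula unit = 2.10 Fe ÷ 1 = 2.1000.
FeO fraction = (2.1000 × 71.844) / 496.926 = 150.872/496.926 = 0.3036.

30.36 wt%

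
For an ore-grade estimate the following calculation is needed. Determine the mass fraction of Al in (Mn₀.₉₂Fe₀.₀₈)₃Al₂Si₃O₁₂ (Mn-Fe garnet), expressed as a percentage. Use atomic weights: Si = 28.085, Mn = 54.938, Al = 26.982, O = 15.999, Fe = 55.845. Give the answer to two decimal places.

10.90 weight percent

Molar mass of (Mn₀.₉₂Fe₀.₀₈)₃Al₂Si₃O₁₂: 2.76*54.938 + 0.24*55.845 + 2*26.982 + 3*28.085 + 12*15.999 = 495.239 g/mol.
Mass of Al per formula unit: 2 × 26.982 = 53.964 g.
Weight fraction Al = 53.964 / 495.239 = 0.1090.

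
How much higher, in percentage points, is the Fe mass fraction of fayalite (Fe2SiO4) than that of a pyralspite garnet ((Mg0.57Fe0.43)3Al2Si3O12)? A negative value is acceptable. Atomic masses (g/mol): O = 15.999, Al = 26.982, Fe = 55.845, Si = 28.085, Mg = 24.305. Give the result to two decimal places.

First mineral: 111.690 g Fe in 203.771 g formula = 54.81 wt% Fe.
Second mineral: 72.040 g Fe in 443.809 g formula = 16.23 wt% Fe.
54.81% − 16.23% gives a difference of 38.58 percentage points.

38.58 percentage points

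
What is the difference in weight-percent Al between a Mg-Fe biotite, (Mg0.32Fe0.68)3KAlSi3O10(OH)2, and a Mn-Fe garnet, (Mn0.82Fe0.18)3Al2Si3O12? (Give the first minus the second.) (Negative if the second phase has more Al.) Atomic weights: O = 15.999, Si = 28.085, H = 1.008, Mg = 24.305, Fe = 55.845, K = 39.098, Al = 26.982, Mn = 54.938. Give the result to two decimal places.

Al in (Mg0.32Fe0.68)3KAlSi3O10(OH)2: molar mass 481.596 g/mol; 1×26.982 = 26.982 g → 5.60 wt%.
Al in (Mn0.82Fe0.18)3Al2Si3O12: molar mass 495.511 g/mol; 2×26.982 = 53.964 g → 10.89 wt%.
Difference = 5.60 − 10.89 = -5.29 percentage points.

-5.29 percentage points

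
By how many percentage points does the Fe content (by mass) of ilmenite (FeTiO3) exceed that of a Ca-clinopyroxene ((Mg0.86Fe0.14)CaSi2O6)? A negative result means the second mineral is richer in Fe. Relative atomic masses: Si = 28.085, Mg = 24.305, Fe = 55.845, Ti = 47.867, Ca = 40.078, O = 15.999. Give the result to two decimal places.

M(FeTiO3) = 151.709 g/mol, so wt% Fe = 55.845/151.709 × 100 = 36.81%.
M((Mg0.86Fe0.14)CaSi2O6) = 220.963 g/mol, so wt% Fe = 7.818/220.963 × 100 = 3.54%.
36.81 − 3.54 = 33.27 pp.

33.27 percentage points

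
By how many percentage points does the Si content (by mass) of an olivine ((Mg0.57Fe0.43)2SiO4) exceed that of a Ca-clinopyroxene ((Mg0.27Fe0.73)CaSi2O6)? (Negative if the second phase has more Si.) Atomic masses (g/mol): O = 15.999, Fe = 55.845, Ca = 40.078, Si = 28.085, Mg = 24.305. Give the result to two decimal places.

-6.71 percentage points

First mineral: 28.085 g Si in 167.815 g formula = 16.74 wt% Si.
Second mineral: 56.170 g Si in 239.571 g formula = 23.45 wt% Si.
16.74% − 23.45% gives a difference of -6.71 percentage points.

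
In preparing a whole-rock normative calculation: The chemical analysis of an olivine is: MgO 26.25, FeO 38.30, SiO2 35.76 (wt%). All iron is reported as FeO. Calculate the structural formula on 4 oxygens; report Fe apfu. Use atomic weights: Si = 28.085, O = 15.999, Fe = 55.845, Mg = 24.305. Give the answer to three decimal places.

MgO: 26.25/40.304 = 0.65130 mol → 0.65130 mol Mg, 0.65130 mol O.
FeO: 38.30/71.844 = 0.53310 mol → 0.53310 mol Fe, 0.53310 mol O.
SiO2: 35.76/60.083 = 0.59518 mol → 0.59518 mol Si, 1.19036 mol O.
Total oxygen = 2.37476 mol. Normalization factor = 4/2.37476 = 1.68438.
Fe per 4 O = 0.53310 × 1.68438 = 0.898.

0.898 Fe apfu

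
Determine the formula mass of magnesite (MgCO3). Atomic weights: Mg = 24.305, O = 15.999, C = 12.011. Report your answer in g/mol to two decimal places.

84.31 g/mol

Mg: 1 × 24.305 = 24.3050
C: 1 × 12.011 = 12.0110
O: 3 × 15.999 = 47.9970
Summing the contributions gives the formula mass.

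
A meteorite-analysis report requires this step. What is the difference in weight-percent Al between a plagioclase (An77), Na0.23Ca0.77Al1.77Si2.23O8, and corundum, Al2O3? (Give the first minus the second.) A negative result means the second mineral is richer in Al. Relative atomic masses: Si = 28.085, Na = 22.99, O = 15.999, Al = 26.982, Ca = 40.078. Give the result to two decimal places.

-35.53 percentage points

Al in Na0.23Ca0.77Al1.77Si2.23O8: molar mass 274.527 g/mol; 1.77×26.982 = 47.758 g → 17.40 wt%.
Al in Al2O3: molar mass 101.961 g/mol; 2×26.982 = 53.964 g → 52.93 wt%.
Difference = 17.40 − 52.93 = -35.53 percentage points.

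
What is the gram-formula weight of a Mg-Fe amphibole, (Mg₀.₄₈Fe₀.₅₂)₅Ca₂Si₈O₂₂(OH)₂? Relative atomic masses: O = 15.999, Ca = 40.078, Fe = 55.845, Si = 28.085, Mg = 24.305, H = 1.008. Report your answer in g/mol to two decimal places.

M = 2.40·24.305 + 2.60·55.845 + 2·40.078 + 8·28.085 + 24·15.999 + 2·1.008

894.36 g/mol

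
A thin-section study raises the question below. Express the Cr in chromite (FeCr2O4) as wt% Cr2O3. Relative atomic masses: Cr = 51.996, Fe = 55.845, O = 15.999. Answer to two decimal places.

67.90 wt%

Molar mass of FeCr2O4 = 1·55.845 + 2·51.996 + 4·15.999 = 223.833 g/mol.
Each formula unit contains 2 Cr, equivalent to 2/2 = 1.0000 mol Cr2O3.
M(Cr2O3) = 2×51.996 + 3×15.999 = 151.989 g/mol.
Mass of Cr2O3 per formula unit = 1.0000 × 151.989 = 151.989 g.
Cr2O3 wt% = 151.989 / 223.833 × 100 = 67.90%.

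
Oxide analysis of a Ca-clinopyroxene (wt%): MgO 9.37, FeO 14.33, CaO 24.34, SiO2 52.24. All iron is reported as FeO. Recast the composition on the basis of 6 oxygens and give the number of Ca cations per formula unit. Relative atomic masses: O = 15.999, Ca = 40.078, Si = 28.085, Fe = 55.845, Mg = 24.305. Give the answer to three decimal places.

MgO: 9.37/40.304 = 0.23248 mol → 0.23248 mol Mg, 0.23248 mol O.
FeO: 14.33/71.844 = 0.19946 mol → 0.19946 mol Fe, 0.19946 mol O.
CaO: 24.34/56.077 = 0.43405 mol → 0.43405 mol Ca, 0.43405 mol O.
SiO2: 52.24/60.083 = 0.86946 mol → 0.86946 mol Si, 1.73892 mol O.
Total oxygen = 2.60491 mol. Normalization factor = 6/2.60491 = 2.30334.
Ca per 6 O = 0.43405 × 2.30334 = 1.000.

1.000 Ca apfu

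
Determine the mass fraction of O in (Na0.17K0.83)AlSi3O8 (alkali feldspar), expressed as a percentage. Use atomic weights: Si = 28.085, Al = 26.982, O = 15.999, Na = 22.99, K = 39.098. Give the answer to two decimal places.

46.44 weight percent

Molar mass of (Na0.17K0.83)AlSi3O8: 0.17·22.99 + 0.83·39.098 + 1·26.982 + 3·28.085 + 8·15.999 = 275.589 g/mol.
Mass of O per formula unit: 8 × 15.999 = 127.992 g.
Weight fraction O = 127.992 / 275.589 = 0.4644.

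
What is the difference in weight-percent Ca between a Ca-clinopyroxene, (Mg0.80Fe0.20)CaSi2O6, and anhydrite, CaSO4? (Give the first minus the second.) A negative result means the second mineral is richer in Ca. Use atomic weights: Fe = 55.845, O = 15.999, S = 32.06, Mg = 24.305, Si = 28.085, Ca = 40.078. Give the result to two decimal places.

First mineral: 40.078 g Ca in 222.855 g formula = 17.98 wt% Ca.
Second mineral: 40.078 g Ca in 136.134 g formula = 29.44 wt% Ca.
17.98% − 29.44% gives a difference of -11.46 percentage points.

-11.46 percentage points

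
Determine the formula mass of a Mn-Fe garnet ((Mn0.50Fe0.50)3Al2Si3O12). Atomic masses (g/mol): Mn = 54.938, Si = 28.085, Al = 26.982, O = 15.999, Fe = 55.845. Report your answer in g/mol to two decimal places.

M = 1.50·54.938 + 1.50·55.845 + 2·26.982 + 3·28.085 + 12·15.999

496.38 g/mol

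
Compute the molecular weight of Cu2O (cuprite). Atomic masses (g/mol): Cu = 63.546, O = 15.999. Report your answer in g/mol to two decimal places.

143.09 g/mol

Cu: 2 × 63.546 = 127.0920
O: 1 × 15.999 = 15.9990
Summing the contributions gives the formula mass.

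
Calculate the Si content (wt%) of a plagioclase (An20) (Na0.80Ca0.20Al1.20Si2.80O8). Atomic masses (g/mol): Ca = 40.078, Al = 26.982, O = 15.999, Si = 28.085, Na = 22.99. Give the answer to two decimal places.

Molar mass of Na0.80Ca0.20Al1.20Si2.80O8: 0.80×22.99 + 0.20×40.078 + 1.20×26.982 + 2.80×28.085 + 8×15.999 = 265.416 g/mol.
Mass of Si per formula unit: 2.80 × 28.085 = 78.638 g.
Weight fraction Si = 78.638 / 265.416 = 0.2963.

29.63 wt%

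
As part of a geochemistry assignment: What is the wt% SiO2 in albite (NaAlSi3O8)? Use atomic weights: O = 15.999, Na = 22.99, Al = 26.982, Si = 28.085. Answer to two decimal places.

68.74 wt%

Formula mass = 262.219 g/mol.
3 Si → 3.0000 mol SiO2 per formula unit; M(SiO2) = 60.083, so SiO2 mass = 180.249 g.
180.249/262.219 × 100 = 68.74 wt%.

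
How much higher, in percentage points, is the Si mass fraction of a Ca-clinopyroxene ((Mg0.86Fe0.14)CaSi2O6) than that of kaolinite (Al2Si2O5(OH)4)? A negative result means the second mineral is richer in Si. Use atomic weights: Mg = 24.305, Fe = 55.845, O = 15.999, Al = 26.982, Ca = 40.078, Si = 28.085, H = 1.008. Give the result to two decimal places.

First mineral: 56.170 g Si in 220.963 g formula = 25.42 wt% Si.
Second mineral: 56.170 g Si in 258.157 g formula = 21.76 wt% Si.
25.42% − 21.76% gives a difference of 3.66 percentage points.

3.66 percentage points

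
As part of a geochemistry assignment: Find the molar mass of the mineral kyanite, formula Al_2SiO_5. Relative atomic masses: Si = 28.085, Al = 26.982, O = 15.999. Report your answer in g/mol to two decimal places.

M = 2(26.982) + 1(28.085) + 5(15.999)

162.04 g/mol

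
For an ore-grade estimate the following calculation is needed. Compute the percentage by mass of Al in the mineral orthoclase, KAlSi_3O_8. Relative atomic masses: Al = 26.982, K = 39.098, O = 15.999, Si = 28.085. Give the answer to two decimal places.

Molar mass of KAlSi_3O_8: 1×39.098 + 1×26.982 + 3×28.085 + 8×15.999 = 278.327 g/mol.
Mass of Al per formula unit: 1 × 26.982 = 26.982 g.
Weight fraction Al = 26.982 / 278.327 = 0.0969.

9.69 wt%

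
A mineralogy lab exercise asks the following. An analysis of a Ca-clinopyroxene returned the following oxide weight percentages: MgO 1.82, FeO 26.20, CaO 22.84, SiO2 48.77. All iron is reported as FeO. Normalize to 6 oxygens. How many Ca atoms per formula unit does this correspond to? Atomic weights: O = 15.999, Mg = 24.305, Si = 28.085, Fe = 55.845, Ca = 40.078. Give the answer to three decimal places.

MgO: 1.82/40.304 = 0.04516 mol → 0.04516 mol Mg, 0.04516 mol O.
FeO: 26.20/71.844 = 0.36468 mol → 0.36468 mol Fe, 0.36468 mol O.
CaO: 22.84/56.077 = 0.40730 mol → 0.40730 mol Ca, 0.40730 mol O.
SiO2: 48.77/60.083 = 0.81171 mol → 0.81171 mol Si, 1.62342 mol O.
Total oxygen = 2.44056 mol. Normalization factor = 6/2.44056 = 2.45845.
Ca per 6 O = 0.40730 × 2.45845 = 1.001.

1.001 Ca apfu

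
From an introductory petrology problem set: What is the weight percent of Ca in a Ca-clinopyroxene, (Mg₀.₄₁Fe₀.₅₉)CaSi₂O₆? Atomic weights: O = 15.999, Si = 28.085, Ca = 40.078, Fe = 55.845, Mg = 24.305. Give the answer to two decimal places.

M((Mg₀.₄₁Fe₀.₅₉)CaSi₂O₆) = 235.156 g/mol.
Ca contributes 1 × 40.078 = 40.078 g per mole.
40.078/235.156 = 0.1704 → 17.04%.

17.04 weight percent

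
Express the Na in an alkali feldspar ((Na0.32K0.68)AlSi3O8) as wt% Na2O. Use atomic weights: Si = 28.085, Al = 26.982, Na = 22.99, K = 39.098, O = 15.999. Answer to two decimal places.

Molar mass of (Na0.32K0.68)AlSi3O8 = 0.32*22.99 + 0.68*39.098 + 1*26.982 + 3*28.085 + 8*15.999 = 273.172 g/mol.
Each formula unit contains 0.32 Na, equivalent to 0.32/2 = 0.1600 mol Na2O.
M(Na2O) = 2×22.99 + 1×15.999 = 61.979 g/mol.
Mass of Na2O per formula unit = 0.1600 × 61.979 = 9.917 g.
Na2O wt% = 9.917 / 273.172 × 100 = 3.63%.

3.63 wt%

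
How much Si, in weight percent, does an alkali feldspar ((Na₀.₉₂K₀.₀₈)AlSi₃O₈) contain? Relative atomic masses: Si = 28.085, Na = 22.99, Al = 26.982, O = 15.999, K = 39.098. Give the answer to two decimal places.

Formula mass = 0.92*22.99 + 0.08*39.098 + 1*26.982 + 3*28.085 + 8*15.999 = 263.508 g/mol, of which 84.255 g is Si.
So Si makes up 84.255/263.508 = 0.3197 of the mass, i.e. 31.97%.

31.97 weight percent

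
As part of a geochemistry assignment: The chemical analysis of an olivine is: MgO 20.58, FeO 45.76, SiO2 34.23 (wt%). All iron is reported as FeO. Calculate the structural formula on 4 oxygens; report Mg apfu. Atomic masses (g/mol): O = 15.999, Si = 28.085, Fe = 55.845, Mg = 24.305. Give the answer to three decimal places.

MgO (M=40.304): mol = 0.51062; Mg = 0.51062, O = 0.51062.
FeO (M=71.844): mol = 0.63694; Fe = 0.63694, O = 0.63694.
SiO2 (M=60.083): mol = 0.56971; Si = 0.56971, O = 1.13942.
ΣO = 2.28698; factor = 4/ΣO = 1.74903.
Mg apfu = 0.51062 × 1.74903 = 0.893.

0.893 Mg apfu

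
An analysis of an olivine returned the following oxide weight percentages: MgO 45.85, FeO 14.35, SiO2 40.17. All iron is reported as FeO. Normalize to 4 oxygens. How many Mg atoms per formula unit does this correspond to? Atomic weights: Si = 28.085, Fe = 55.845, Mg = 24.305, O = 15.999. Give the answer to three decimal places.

1.701 Mg apfu

MgO (M=40.304): mol = 1.13760; Mg = 1.13760, O = 1.13760.
FeO (M=71.844): mol = 0.19974; Fe = 0.19974, O = 0.19974.
SiO2 (M=60.083): mol = 0.66858; Si = 0.66858, O = 1.33716.
ΣO = 2.67450; factor = 4/ΣO = 1.49561.
Mg apfu = 1.13760 × 1.49561 = 1.701.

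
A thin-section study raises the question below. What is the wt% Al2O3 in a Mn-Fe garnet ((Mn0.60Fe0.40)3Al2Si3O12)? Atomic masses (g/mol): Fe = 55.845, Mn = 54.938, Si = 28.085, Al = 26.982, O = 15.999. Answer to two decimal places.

20.55 wt%

Formula mass = 496.109 g/mol.
2 Al → 1.0000 mol Al2O3 per formula unit; M(Al2O3) = 101.961, so Al2O3 mass = 101.961 g.
101.961/496.109 × 100 = 20.55 wt%.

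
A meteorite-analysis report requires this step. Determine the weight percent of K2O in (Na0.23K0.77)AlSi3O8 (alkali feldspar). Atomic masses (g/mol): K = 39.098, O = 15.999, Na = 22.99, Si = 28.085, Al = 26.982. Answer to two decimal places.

13.21 wt%

M((Na0.23K0.77)AlSi3O8) = 274.622 g/mol; M(K2O) = 94.195 g/mol.
Moles K2O per formula unit = 0.77 K ÷ 2 = 0.3850.
K2O fraction = (0.3850 × 94.195) / 274.622 = 36.265/274.622 = 0.1321.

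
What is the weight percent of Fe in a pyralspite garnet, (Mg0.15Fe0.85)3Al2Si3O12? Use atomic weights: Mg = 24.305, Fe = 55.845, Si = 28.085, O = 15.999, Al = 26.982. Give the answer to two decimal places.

29.45 weight percent

M((Mg0.15Fe0.85)3Al2Si3O12) = 483.549 g/mol.
Fe contributes 2.55 × 55.845 = 142.405 g per mole.
142.405/483.549 = 0.2945 → 29.45%.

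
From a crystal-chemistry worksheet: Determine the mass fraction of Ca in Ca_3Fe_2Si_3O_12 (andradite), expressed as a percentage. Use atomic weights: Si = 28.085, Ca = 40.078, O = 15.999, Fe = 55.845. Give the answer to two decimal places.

Molar mass of Ca_3Fe_2Si_3O_12: 3×40.078 + 2×55.845 + 3×28.085 + 12×15.999 = 508.167 g/mol.
Mass of Ca per formula unit: 3 × 40.078 = 120.234 g.
Weight fraction Ca = 120.234 / 508.167 = 0.2366.

23.66 weight percent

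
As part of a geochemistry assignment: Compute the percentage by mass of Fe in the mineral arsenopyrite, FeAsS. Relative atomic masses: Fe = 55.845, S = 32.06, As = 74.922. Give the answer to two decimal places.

34.30 wt%

M(FeAsS) = 162.827 g/mol.
Fe contributes 1 × 55.845 = 55.845 g per mole.
55.845/162.827 = 0.3430 → 34.30%.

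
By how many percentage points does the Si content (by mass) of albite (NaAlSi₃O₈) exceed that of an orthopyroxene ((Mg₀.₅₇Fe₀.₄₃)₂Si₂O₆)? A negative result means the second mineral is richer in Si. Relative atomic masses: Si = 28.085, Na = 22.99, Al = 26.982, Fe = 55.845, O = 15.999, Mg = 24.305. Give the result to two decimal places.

First mineral: 84.255 g Si in 262.219 g formula = 32.13 wt% Si.
Second mineral: 56.170 g Si in 227.898 g formula = 24.65 wt% Si.
32.13% − 24.65% gives a difference of 7.48 percentage points.

7.48 percentage points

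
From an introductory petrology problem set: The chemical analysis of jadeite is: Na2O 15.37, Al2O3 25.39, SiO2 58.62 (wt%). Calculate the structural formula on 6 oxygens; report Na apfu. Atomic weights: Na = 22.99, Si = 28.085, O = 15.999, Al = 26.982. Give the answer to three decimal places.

1.010 Na apfu

15.37 wt% Na2O ÷ 61.979 g/mol = 0.24799 mol, giving 0.49598 Na and 0.24799 O.
25.39 wt% Al2O3 ÷ 101.961 g/mol = 0.24902 mol, giving 0.49804 Al and 0.74706 O.
58.62 wt% SiO2 ÷ 60.083 g/mol = 0.97565 mol, giving 0.97565 Si and 1.95130 O.
Oxygen sums to 2.94635; scaling by 6/2.94635 = 2.03642 puts the formula on 6 O.
Na: 0.49598 × 2.03642 = 1.010 atoms per formula unit.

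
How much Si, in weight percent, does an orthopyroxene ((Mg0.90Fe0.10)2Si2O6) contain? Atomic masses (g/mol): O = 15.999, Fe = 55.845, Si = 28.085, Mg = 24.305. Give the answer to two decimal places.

M((Mg0.90Fe0.10)2Si2O6) = 207.082 g/mol.
Si contributes 2 × 28.085 = 56.170 g per mole.
56.170/207.082 = 0.2712 → 27.12%.

27.12 weight percent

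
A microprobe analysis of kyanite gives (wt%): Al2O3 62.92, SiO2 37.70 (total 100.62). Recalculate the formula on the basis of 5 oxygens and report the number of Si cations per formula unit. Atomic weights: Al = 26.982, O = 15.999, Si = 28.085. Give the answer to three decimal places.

1.010 Si apfu

Al2O3: 62.92/101.961 = 0.61710 mol → 1.23420 mol Al, 1.85130 mol O.
SiO2: 37.70/60.083 = 0.62747 mol → 0.62747 mol Si, 1.25494 mol O.
Total oxygen = 3.10624 mol. Normalization factor = 5/3.10624 = 1.60966.
Si per 5 O = 0.62747 × 1.60966 = 1.010.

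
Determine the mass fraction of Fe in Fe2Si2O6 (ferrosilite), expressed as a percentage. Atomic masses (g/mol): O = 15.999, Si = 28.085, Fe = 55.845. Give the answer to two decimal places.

42.33 weight percent

M(Fe2Si2O6) = 263.854 g/mol.
Fe contributes 2 × 55.845 = 111.690 g per mole.
111.690/263.854 = 0.4233 → 42.33%.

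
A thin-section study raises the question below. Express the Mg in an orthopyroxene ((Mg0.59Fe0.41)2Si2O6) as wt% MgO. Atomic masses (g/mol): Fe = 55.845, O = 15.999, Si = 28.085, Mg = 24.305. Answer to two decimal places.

20.98 wt%

Formula mass = 226.637 g/mol.
1.18 Mg → 1.1800 mol MgO per formula unit; M(MgO) = 40.304, so MgO mass = 47.559 g.
47.559/226.637 × 100 = 20.98 wt%.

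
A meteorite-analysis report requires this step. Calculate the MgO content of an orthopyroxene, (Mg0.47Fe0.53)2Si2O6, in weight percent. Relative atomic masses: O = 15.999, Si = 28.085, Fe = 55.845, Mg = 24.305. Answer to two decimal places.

16.18 wt%

Molar mass of (Mg0.47Fe0.53)2Si2O6 = 0.94*24.305 + 1.06*55.845 + 2*28.085 + 6*15.999 = 234.206 g/mol.
Each formula unit contains 0.94 Mg, equivalent to 0.94/1 = 0.9400 mol MgO.
M(MgO) = 1×24.305 + 1×15.999 = 40.304 g/mol.
Mass of MgO per formula unit = 0.9400 × 40.304 = 37.886 g.
MgO wt% = 37.886 / 234.206 × 100 = 16.18%.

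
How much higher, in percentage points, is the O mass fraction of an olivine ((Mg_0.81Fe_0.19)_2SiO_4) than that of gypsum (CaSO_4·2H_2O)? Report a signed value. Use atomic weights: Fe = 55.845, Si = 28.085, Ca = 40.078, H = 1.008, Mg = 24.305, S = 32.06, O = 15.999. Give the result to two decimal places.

-13.84 percentage points

O in (Mg_0.81Fe_0.19)_2SiO_4: molar mass 152.676 g/mol; 4×15.999 = 63.996 g → 41.92 wt%.
O in CaSO_4·2H_2O: molar mass 172.164 g/mol; 6×15.999 = 95.994 g → 55.76 wt%.
Difference = 41.92 − 55.76 = -13.84 percentage points.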